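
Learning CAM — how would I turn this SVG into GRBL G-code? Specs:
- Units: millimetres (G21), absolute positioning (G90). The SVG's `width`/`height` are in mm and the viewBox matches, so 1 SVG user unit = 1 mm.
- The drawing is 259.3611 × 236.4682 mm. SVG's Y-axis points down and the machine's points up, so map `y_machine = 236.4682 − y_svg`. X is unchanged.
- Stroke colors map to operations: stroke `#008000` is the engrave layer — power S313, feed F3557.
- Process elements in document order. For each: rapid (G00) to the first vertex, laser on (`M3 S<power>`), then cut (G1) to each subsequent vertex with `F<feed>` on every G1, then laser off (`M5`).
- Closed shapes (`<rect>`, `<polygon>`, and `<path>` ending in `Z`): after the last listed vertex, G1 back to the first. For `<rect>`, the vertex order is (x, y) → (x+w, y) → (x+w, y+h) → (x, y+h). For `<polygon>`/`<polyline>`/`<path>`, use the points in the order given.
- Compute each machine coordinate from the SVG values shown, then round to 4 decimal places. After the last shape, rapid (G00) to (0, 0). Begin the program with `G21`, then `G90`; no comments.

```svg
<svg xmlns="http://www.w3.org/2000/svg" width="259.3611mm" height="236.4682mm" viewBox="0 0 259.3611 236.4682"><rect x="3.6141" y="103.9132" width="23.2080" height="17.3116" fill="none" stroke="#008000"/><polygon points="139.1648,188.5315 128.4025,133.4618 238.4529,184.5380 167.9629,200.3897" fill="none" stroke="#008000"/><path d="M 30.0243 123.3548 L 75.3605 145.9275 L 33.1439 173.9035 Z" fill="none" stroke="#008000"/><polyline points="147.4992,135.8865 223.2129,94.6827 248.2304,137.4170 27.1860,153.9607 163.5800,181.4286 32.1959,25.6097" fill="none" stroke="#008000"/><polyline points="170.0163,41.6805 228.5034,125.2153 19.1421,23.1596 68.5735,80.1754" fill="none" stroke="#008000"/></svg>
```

G21
G90
G00 X3.6141 Y132.5550
M3 S313
G1 X26.8221 Y132.5550 F3557
G1 X26.8221 Y115.2434 F3557
G1 X3.6141 Y115.2434 F3557
G1 X3.6141 Y132.5550 F3557
M5
G00 X139.1648 Y47.9367
M3 S313
G1 X128.4025 Y103.0064 F3557
G1 X238.4529 Y51.9302 F3557
G1 X167.9629 Y36.0785 F3557
G1 X139.1648 Y47.9367 F3557
M5
G00 X30.0243 Y113.1134
M3 S313
G1 X75.3605 Y90.5407 F3557
G1 X33.1439 Y62.5647 F3557
G1 X30.0243 Y113.1134 F3557
M5
G00 X147.4992 Y100.5817
M3 S313
G1 X223.2129 Y141.7855 F3557
G1 X248.2304 Y99.0512 F3557
G1 X27.1860 Y82.5075 F3557
G1 X163.5800 Y55.0396 F3557
G1 X32.1959 Y210.8585 F3557
M5
G00 X170.0163 Y194.7877
M3 S313
G1 X228.5034 Y111.2529 F3557
G1 X19.1421 Y213.3086 F3557
G1 X68.5735 Y156.2928 F3557
M5
G00 X0.0000 Y0.0000

1 u = 1 mm; y_m = 236.4682 − y.

[1] `<rect>` rectangle, #008000→engrave S313 F3557: (3.6141,132.5550) → (26.8221,132.5550) → (26.8221,115.2434) → (3.6141,115.2434) → (3.6141,132.5550) (closed)

[2] `<polygon>` closed polygon, #008000→engrave S313 F3557: (139.1648,47.9367) → (128.4025,103.0064) → (238.4529,51.9302) → (167.9629,36.0785) → (139.1648,47.9367) (closed)

[3] `<path>` regular polygon, #008000→engrave S313 F3557: (30.0243,113.1134) → (75.3605,90.5407) → (33.1439,62.5647) → (30.0243,113.1134) (closed)

[4] `<polyline>` open polyline, #008000→engrave S313 F3557: (147.4992,100.5817) → (223.2129,141.7855) → (248.2304,99.0512) → (27.1860,82.5075) → (163.5800,55.0396) → (32.1959,210.8585)

[5] `<polyline>` open polyline, #008000→engrave S313 F3557: (170.0163,194.7877) → (228.5034,111.2529) → (19.1421,213.3086) → (68.5735,156.2928)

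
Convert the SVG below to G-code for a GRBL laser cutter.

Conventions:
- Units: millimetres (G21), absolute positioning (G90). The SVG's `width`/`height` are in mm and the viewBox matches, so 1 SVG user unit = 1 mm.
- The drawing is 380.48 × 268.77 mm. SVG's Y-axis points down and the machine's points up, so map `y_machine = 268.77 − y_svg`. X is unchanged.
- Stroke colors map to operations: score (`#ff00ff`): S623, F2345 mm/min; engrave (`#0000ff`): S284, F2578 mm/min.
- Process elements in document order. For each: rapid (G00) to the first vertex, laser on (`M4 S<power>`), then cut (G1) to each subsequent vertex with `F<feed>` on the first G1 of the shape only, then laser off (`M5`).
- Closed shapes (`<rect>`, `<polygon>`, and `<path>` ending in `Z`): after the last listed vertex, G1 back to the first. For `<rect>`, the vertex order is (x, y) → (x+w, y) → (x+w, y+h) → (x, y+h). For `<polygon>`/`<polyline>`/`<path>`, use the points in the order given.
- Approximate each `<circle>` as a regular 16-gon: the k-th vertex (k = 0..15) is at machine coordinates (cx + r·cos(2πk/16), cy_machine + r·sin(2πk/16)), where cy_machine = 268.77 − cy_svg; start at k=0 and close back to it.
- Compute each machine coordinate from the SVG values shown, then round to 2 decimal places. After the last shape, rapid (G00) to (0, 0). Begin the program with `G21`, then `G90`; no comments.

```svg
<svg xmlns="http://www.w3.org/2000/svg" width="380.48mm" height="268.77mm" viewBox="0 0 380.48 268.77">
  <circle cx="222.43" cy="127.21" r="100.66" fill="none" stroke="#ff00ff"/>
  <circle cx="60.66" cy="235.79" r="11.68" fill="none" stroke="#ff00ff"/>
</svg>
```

G21
G90
G00 X323.09 Y141.56
M4 S623
G1 X315.43 Y180.08 F2345
G1 X293.61 Y212.74
G1 X260.95 Y234.56
G1 X222.43 Y242.22
G1 X183.91 Y234.56
G1 X151.25 Y212.74
G1 X129.43 Y180.08
G1 X121.77 Y141.56
G1 X129.43 Y103.04
G1 X151.25 Y70.38
G1 X183.91 Y48.56
G1 X222.43 Y40.90
G1 X260.95 Y48.56
G1 X293.61 Y70.38
G1 X315.43 Y103.04
G1 X323.09 Y141.56
M5
G00 X72.34 Y32.98
M4 S623
G1 X71.45 Y37.45 F2345
G1 X68.92 Y41.24
G1 X65.13 Y43.77
G1 X60.66 Y44.66
G1 X56.19 Y43.77
G1 X52.40 Y41.24
G1 X49.87 Y37.45
G1 X48.98 Y32.98
G1 X49.87 Y28.51
G1 X52.40 Y24.72
G1 X56.19 Y22.19
G1 X60.66 Y21.30
G1 X65.13 Y22.19
G1 X68.92 Y24.72
G1 X71.45 Y28.51
G1 X72.34 Y32.98
M5
G00 X0.00 Y0.00

1 u = 1 mm; y_m = 268.77 − y.

[1] `<circle>` circle, #ff00ff→score S623 F2345: (323.09,141.56) → (315.43,180.08) → (293.61,212.74) → (260.95,234.56) → (222.43,242.22) → (183.91,234.56) → (151.25,212.74) → (129.43,180.08) → (121.77,141.56) → (129.43,103.04) → (151.25,70.38) → (183.91,48.56) → (222.43,40.90) → (260.95,48.56) → (293.61,70.38) → (315.43,103.04) → (323.09,141.56) (closed)

[2] `<circle>` circle, #ff00ff→score S623 F2345: (72.34,32.98) → (71.45,37.45) → (68.92,41.24) → (65.13,43.77) → (60.66,44.66) → (56.19,43.77) → (52.40,41.24) → (49.87,37.45) → (48.98,32.98) → (49.87,28.51) → (52.40,24.72) → (56.19,22.19) → (60.66,21.30) → (65.13,22.19) → (68.92,24.72) → (71.45,28.51) → (72.34,32.98) (closed)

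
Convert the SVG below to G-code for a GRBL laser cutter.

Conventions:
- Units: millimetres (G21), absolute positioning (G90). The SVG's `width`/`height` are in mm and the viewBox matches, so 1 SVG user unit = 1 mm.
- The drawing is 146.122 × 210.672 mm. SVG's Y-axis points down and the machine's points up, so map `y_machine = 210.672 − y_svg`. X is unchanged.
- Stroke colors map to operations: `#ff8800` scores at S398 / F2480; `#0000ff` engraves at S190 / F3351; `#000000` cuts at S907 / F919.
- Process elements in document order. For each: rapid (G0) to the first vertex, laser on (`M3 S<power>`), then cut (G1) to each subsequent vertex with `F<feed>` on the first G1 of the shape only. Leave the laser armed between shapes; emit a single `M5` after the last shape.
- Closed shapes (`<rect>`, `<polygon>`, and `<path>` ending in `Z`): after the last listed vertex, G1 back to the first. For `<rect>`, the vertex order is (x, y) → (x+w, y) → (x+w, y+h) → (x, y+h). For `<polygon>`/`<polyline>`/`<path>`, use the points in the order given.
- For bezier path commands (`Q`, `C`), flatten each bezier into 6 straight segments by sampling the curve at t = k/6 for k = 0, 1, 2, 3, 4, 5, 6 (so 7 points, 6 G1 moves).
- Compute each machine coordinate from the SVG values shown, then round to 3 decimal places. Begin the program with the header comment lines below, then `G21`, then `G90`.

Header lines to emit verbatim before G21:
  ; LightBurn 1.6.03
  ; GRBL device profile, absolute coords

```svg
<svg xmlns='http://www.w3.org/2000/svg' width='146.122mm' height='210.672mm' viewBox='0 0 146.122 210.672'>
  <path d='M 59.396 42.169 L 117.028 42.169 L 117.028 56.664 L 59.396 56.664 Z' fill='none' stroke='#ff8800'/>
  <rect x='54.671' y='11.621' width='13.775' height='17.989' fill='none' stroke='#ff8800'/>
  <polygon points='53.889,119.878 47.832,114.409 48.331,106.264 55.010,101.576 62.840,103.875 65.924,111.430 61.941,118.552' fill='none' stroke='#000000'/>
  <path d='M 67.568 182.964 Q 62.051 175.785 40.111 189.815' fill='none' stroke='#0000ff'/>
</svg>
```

1 u = 1 mm; y_m = 210.672 − y.

[1] `<path>` rectangle, #ff8800→score S398 F2480: (59.396,168.503) → (117.028,168.503) → (117.028,154.008) → (59.396,154.008) → (59.396,168.503) (closed)

[2] `<rect>` rectangle, #ff8800→score S398 F2480: (54.671,199.051) → (68.446,199.051) → (68.446,181.062) → (54.671,181.062) → (54.671,199.051) (closed)

[3] `<polygon>` regular polygon, #000000→cut S907 F919: (53.889,90.794) → (47.832,96.263) → (48.331,104.408) → (55.010,109.096) → (62.840,106.797) → (65.924,99.242) → (61.941,92.120) → (53.889,90.794) (closed)

[4] `<path>` quadratic bezier, #0000ff→engrave S190 F3351: (67.568,27.708) → (65.273,29.512) → (62.065,30.137) → (57.945,29.585) → (52.913,27.854) → (46.968,24.945) → (40.111,20.857)

; LightBurn 1.6.03
; GRBL device profile, absolute coords
G21
G90
G0 X59.396 Y168.503
M3 S398
G1 X117.028 Y168.503 F2480
G1 X117.028 Y154.008
G1 X59.396 Y154.008
G1 X59.396 Y168.503
G0 X54.671 Y199.051
M3 S398
G1 X68.446 Y199.051 F2480
G1 X68.446 Y181.062
G1 X54.671 Y181.062
G1 X54.671 Y199.051
G0 X53.889 Y90.794
M3 S907
G1 X47.832 Y96.263 F919
G1 X48.331 Y104.408
G1 X55.010 Y109.096
G1 X62.840 Y106.797
G1 X65.924 Y99.242
G1 X61.941 Y92.120
G1 X53.889 Y90.794
G0 X67.568 Y27.708
M3 S190
G1 X65.273 Y29.512 F3351
G1 X62.065 Y30.137
G1 X57.945 Y29.585
G1 X52.913 Y27.854
G1 X46.968 Y24.945
G1 X40.111 Y20.857
M5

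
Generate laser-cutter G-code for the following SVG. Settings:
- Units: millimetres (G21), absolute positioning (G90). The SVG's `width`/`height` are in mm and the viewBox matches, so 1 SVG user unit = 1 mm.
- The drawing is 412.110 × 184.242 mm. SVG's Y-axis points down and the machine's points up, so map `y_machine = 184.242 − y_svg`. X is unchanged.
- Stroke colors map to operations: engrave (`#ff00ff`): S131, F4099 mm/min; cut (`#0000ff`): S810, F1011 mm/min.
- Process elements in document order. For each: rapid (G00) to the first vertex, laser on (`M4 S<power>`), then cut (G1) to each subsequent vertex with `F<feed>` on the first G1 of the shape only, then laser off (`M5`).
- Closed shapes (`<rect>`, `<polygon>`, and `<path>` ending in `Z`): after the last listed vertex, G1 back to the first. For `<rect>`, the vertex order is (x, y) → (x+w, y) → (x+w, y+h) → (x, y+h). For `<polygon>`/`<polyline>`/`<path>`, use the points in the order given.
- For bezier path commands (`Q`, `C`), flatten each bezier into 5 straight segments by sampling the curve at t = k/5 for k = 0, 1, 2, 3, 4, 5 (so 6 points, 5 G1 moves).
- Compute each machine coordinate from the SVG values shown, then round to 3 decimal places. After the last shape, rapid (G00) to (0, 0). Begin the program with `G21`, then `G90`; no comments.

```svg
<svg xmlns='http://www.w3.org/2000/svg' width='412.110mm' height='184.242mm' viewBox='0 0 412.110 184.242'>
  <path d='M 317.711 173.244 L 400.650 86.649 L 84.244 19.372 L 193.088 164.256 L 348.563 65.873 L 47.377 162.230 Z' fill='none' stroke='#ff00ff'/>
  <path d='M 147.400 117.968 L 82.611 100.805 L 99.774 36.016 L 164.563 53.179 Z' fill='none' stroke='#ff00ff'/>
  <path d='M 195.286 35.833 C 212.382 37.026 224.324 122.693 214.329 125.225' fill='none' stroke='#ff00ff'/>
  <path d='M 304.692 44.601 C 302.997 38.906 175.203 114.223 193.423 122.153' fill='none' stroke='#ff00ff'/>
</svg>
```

G21
G90
G00 X317.711 Y10.998
M4 S131
G1 X400.650 Y97.593 F4099
G1 X84.244 Y164.870
G1 X193.088 Y19.986
G1 X348.563 Y118.369
G1 X47.377 Y22.012
G1 X317.711 Y10.998
M5
G00 X147.400 Y66.274
M4 S131
G1 X82.611 Y83.437 F4099
G1 X99.774 Y148.226
G1 X164.563 Y131.063
G1 X147.400 Y66.274
M5
G00 X195.286 Y148.409
M4 S131
G1 X204.791 Y138.897 F4099
G1 X212.253 Y117.157
G1 X216.867 Y91.233
G1 X217.828 Y69.172
G1 X214.329 Y59.017
M5
G00 X304.692 Y139.641
M4 S131
G1 X290.720 Y134.524 F4099
G1 X259.546 Y117.087
G1 X224.230 Y94.453
G1 X197.836 Y73.746
G1 X193.423 Y62.089
M5
G00 X0.000 Y0.000

viewBox `0 0 412.110 184.242` with mm width/height → 1 unit = 1 mm. Flip: y_m = 184.242 − y_svg.

**Shape 1** — `<path>` closed polygon, stroke `#ff00ff` → engrave (S131, F4099). Machine vertices: (317.711,10.998) → (400.650,97.593) → (84.244,164.870) → (193.088,19.986) → (348.563,118.369) → (47.377,22.012) → (317.711,10.998). Closed: final G1 returns to the first vertex.

**Shape 2** — `<path>` regular polygon, stroke `#ff00ff` → engrave (S131, F4099). Machine vertices: (147.400,66.274) → (82.611,83.437) → (99.774,148.226) → (164.563,131.063) → (147.400,66.274). Closed: final G1 returns to the first vertex.

**Shape 3** — `<path>` cubic bezier, stroke `#ff00ff` → engrave (S131, F4099). Control points (SVG): P0=(195.286,35.833), P1=(212.382,37.026), P2=(224.324,122.693), P3=(214.329,125.225); sampled at t=k/5. Machine vertices: (195.286,148.409) → (204.791,138.897) → (212.253,117.157) → (216.867,91.233) → (217.828,69.172) → (214.329,59.017). Open path.

**Shape 4** — `<path>` cubic bezier, stroke `#ff00ff` → engrave (S131, F4099). Control points (SVG): P0=(304.692,44.601), P1=(302.997,38.906), P2=(175.203,114.223), P3=(193.423,122.153); sampled at t=k/5. Machine vertices: (304.692,139.641) → (290.720,134.524) → (259.546,117.087) → (224.230,94.453) → (197.836,73.746) → (193.423,62.089). Open path.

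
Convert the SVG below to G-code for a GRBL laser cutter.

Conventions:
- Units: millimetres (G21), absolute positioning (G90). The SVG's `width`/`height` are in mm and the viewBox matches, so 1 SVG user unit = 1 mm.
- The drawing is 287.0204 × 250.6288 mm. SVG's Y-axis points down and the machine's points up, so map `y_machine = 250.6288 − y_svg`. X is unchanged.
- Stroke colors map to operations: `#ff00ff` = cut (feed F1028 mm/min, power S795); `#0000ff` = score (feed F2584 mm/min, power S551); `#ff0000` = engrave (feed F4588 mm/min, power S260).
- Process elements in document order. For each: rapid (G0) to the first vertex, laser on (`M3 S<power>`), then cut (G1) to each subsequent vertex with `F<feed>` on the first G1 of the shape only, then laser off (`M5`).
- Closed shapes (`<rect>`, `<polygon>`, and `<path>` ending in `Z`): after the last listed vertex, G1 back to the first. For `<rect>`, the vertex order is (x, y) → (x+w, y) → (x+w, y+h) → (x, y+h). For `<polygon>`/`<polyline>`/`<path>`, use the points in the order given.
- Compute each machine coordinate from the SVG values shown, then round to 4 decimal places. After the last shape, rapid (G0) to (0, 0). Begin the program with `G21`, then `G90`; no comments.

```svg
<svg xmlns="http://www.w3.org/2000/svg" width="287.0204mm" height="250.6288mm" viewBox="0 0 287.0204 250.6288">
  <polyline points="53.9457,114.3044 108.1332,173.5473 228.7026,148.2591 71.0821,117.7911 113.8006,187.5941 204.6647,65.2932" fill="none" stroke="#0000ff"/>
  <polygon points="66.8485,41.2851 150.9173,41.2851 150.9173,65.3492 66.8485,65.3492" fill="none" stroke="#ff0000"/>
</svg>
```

G21
G90
G0 X53.9457 Y136.3244
M3 S551
G1 X108.1332 Y77.0815 F2584
G1 X228.7026 Y102.3697
G1 X71.0821 Y132.8377
G1 X113.8006 Y63.0347
G1 X204.6647 Y185.3356
M5
G0 X66.8485 Y209.3437
M3 S260
G1 X150.9173 Y209.3437 F4588
G1 X150.9173 Y185.2796
G1 X66.8485 Y185.2796
G1 X66.8485 Y209.3437
M5
G0 X0.0000 Y0.0000

1 u = 1 mm; y_m = 250.6288 − y.

[1] `<polyline>` open polyline, #0000ff→score S551 F2584: (53.9457,136.3244) → (108.1332,77.0815) → (228.7026,102.3697) → (71.0821,132.8377) → (113.8006,63.0347) → (204.6647,185.3356)

[2] `<polygon>` rectangle, #ff0000→engrave S260 F4588: (66.8485,209.3437) → (150.9173,209.3437) → (150.9173,185.2796) → (66.8485,185.2796) → (66.8485,209.3437) (closed)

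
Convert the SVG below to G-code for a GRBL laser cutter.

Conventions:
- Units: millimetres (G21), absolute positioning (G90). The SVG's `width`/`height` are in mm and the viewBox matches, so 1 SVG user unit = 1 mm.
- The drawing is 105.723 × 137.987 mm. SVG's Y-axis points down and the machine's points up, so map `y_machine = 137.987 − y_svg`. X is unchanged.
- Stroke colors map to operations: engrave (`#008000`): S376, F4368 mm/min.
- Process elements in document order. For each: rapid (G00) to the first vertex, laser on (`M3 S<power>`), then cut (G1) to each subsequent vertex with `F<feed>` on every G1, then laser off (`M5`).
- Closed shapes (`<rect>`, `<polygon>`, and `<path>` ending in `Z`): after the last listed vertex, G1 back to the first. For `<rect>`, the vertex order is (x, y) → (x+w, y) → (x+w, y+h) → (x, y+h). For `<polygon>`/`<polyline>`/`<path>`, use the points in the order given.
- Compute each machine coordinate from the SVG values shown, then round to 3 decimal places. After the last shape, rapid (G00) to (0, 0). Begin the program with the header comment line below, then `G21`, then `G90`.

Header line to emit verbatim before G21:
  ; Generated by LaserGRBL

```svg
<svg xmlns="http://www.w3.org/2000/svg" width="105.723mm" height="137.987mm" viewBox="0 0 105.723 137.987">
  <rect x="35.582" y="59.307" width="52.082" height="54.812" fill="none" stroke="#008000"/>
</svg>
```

; Generated by LaserGRBL
G21
G90
G00 X35.582 Y78.680
M3 S376
G1 X87.664 Y78.680 F4368
G1 X87.664 Y23.868 F4368
G1 X35.582 Y23.868 F4368
G1 X35.582 Y78.680 F4368
M5
G00 X0.000 Y0.000

Since the viewBox matches the mm dimensions, user units are millimetres directly. The only transform is the Y-flip y_m = 137.987 − y_svg.

Shape 1 is a rectangle drawn with `<rect>`. Its stroke #008000 means engrave at S376, F4368. After flipping Y the toolpath is (35.582,78.680) → (87.664,78.680) → (87.664,23.868) → (35.582,23.868) → (35.582,78.680), returning to the start.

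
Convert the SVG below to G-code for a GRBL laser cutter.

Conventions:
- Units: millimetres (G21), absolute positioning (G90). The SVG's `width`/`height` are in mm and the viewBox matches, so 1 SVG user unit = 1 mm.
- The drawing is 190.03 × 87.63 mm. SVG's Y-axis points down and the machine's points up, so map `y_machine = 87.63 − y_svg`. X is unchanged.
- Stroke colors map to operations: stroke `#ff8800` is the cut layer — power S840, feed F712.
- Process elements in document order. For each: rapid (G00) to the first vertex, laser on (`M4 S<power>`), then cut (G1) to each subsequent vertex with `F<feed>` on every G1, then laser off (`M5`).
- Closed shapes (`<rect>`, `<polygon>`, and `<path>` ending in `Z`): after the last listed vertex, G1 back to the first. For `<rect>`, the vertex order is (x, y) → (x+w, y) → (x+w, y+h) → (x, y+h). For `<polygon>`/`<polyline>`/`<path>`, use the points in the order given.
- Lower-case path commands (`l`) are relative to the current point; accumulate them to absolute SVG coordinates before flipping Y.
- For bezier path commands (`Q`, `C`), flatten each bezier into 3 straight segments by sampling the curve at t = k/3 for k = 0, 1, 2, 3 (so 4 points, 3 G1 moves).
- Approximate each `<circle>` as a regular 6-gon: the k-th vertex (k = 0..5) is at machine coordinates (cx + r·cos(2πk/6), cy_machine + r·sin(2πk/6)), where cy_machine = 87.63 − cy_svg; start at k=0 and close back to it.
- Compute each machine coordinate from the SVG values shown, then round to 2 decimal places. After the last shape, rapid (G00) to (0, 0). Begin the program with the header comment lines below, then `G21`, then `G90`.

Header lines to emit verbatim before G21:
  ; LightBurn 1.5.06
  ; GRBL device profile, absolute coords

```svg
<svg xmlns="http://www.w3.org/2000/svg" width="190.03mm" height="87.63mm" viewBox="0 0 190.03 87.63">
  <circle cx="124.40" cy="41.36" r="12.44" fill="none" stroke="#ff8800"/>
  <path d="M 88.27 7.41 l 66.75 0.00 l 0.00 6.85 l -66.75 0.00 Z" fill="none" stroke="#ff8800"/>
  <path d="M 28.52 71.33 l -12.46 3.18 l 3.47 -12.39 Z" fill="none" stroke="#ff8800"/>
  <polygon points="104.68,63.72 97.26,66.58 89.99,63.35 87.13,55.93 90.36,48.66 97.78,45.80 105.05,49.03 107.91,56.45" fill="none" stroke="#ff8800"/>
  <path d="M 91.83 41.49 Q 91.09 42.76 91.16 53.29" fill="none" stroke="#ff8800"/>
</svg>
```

viewBox `0 0 190.03 87.63` with mm width/height → 1 unit = 1 mm. Flip: y_m = 87.63 − y_svg.

**Shape 1** — `<circle>` circle, stroke `#ff8800` → cut (S840, F712). Machine vertices: (136.84,46.27) → (130.62,57.04) → (118.18,57.04) → (111.96,46.27) → (118.18,35.50) → (130.62,35.50) → (136.84,46.27). Closed: final G1 returns to the first vertex.

**Shape 2** — `<path>` rectangle, stroke `#ff8800` → cut (S840, F712). Machine vertices: (88.27,80.22) → (155.02,80.22) → (155.02,73.37) → (88.27,73.37) → (88.27,80.22). Closed: final G1 returns to the first vertex.

**Shape 3** — `<path>` regular polygon, stroke `#ff8800` → cut (S840, F712). Machine vertices: (28.52,16.30) → (16.06,13.12) → (19.53,25.51) → (28.52,16.30). Closed: final G1 returns to the first vertex.

**Shape 4** — `<polygon>` regular polygon, stroke `#ff8800` → cut (S840, F712). Machine vertices: (104.68,23.91) → (97.26,21.05) → (89.99,24.28) → (87.13,31.70) → (90.36,38.97) → (97.78,41.83) → (105.05,38.60) → (107.91,31.18) → (104.68,23.91). Closed: final G1 returns to the first vertex.

**Shape 5** — `<path>` quadratic bezier, stroke `#ff8800` → cut (S840, F712). Control points (SVG): P0=(91.83,41.49), P1=(91.09,42.76), P2=(91.16,53.29); sampled at t=k/3. Machine vertices: (91.83,46.14) → (91.43,44.26) → (91.20,40.33) → (91.16,34.34). Open path.

; LightBurn 1.5.06
; GRBL device profile, absolute coords
G21
G90
G00 X136.84 Y46.27
M4 S840
G1 X130.62 Y57.04 F712
G1 X118.18 Y57.04 F712
G1 X111.96 Y46.27 F712
G1 X118.18 Y35.50 F712
G1 X130.62 Y35.50 F712
G1 X136.84 Y46.27 F712
M5
G00 X88.27 Y80.22
M4 S840
G1 X155.02 Y80.22 F712
G1 X155.02 Y73.37 F712
G1 X88.27 Y73.37 F712
G1 X88.27 Y80.22 F712
M5
G00 X28.52 Y16.30
M4 S840
G1 X16.06 Y13.12 F712
G1 X19.53 Y25.51 F712
G1 X28.52 Y16.30 F712
M5
G00 X104.68 Y23.91
M4 S840
G1 X97.26 Y21.05 F712
G1 X89.99 Y24.28 F712
G1 X87.13 Y31.70 F712
G1 X90.36 Y38.97 F712
G1 X97.78 Y41.83 F712
G1 X105.05 Y38.60 F712
G1 X107.91 Y31.18 F712
G1 X104.68 Y23.91 F712
M5
G00 X91.83 Y46.14
M4 S840
G1 X91.43 Y44.26 F712
G1 X91.20 Y40.33 F712
G1 X91.16 Y34.34 F712
M5
G00 X0.00 Y0.00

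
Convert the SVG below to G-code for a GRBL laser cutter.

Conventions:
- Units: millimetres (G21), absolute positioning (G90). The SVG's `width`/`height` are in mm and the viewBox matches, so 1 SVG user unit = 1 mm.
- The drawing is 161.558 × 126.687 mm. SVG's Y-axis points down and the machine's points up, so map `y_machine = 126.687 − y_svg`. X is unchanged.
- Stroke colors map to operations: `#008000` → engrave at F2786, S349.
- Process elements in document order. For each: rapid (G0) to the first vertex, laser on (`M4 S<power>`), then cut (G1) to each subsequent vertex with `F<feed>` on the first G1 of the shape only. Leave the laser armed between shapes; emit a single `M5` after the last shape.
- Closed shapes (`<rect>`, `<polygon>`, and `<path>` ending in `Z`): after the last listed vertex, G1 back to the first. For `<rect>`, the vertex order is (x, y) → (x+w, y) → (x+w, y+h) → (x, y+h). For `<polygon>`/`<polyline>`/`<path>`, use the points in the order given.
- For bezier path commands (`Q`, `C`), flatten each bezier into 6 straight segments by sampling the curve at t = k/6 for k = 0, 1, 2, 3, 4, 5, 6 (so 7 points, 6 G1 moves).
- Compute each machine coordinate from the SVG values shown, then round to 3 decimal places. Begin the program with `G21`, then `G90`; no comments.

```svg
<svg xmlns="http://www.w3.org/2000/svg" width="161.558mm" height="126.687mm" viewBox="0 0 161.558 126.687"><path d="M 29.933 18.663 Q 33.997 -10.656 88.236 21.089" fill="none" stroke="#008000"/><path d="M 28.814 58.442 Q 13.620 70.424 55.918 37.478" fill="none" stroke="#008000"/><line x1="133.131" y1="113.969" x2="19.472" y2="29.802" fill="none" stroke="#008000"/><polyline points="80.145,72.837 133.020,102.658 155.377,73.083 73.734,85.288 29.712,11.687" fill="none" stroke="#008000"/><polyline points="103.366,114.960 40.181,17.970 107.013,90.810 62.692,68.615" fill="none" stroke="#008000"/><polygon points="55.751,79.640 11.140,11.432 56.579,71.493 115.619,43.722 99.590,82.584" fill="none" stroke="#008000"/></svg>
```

1 u = 1 mm; y_m = 126.687 − y.

[1] `<path>` quadratic bezier, #008000→engrave S349 F2786: (29.933,108.024) → (32.681,116.101) → (38.217,120.785) → (46.541,122.077) → (57.652,119.976) → (71.550,114.483) → (88.236,105.598)

[2] `<path>` quadratic bezier, #008000→engrave S349 F2786: (28.814,68.245) → (25.346,65.499) → (25.073,65.249) → (27.993,67.495) → (34.107,72.237) → (43.416,79.475) → (55.918,89.209)

[3] `<line>` line segment, #008000→engrave S349 F2786: (133.131,12.718) → (19.472,96.885)

[4] `<polyline>` open polyline, #008000→engrave S349 F2786: (80.145,53.850) → (133.020,24.029) → (155.377,53.604) → (73.734,41.399) → (29.712,115.000)

[5] `<polyline>` open polyline, #008000→engrave S349 F2786: (103.366,11.727) → (40.181,108.717) → (107.013,35.877) → (62.692,58.072)

[6] `<polygon>` closed polygon, #008000→engrave S349 F2786: (55.751,47.047) → (11.140,115.255) → (56.579,55.194) → (115.619,82.965) → (99.590,44.103) → (55.751,47.047) (closed)

G21
G90
G0 X29.933 Y108.024
M4 S349
G1 X32.681 Y116.101 F2786
G1 X38.217 Y120.785
G1 X46.541 Y122.077
G1 X57.652 Y119.976
G1 X71.550 Y114.483
G1 X88.236 Y105.598
G0 X28.814 Y68.245
M4 S349
G1 X25.346 Y65.499 F2786
G1 X25.073 Y65.249
G1 X27.993 Y67.495
G1 X34.107 Y72.237
G1 X43.416 Y79.475
G1 X55.918 Y89.209
G0 X133.131 Y12.718
M4 S349
G1 X19.472 Y96.885 F2786
G0 X80.145 Y53.850
M4 S349
G1 X133.020 Y24.029 F2786
G1 X155.377 Y53.604
G1 X73.734 Y41.399
G1 X29.712 Y115.000
G0 X103.366 Y11.727
M4 S349
G1 X40.181 Y108.717 F2786
G1 X107.013 Y35.877
G1 X62.692 Y58.072
G0 X55.751 Y47.047
M4 S349
G1 X11.140 Y115.255 F2786
G1 X56.579 Y55.194
G1 X115.619 Y82.965
G1 X99.590 Y44.103
G1 X55.751 Y47.047
M5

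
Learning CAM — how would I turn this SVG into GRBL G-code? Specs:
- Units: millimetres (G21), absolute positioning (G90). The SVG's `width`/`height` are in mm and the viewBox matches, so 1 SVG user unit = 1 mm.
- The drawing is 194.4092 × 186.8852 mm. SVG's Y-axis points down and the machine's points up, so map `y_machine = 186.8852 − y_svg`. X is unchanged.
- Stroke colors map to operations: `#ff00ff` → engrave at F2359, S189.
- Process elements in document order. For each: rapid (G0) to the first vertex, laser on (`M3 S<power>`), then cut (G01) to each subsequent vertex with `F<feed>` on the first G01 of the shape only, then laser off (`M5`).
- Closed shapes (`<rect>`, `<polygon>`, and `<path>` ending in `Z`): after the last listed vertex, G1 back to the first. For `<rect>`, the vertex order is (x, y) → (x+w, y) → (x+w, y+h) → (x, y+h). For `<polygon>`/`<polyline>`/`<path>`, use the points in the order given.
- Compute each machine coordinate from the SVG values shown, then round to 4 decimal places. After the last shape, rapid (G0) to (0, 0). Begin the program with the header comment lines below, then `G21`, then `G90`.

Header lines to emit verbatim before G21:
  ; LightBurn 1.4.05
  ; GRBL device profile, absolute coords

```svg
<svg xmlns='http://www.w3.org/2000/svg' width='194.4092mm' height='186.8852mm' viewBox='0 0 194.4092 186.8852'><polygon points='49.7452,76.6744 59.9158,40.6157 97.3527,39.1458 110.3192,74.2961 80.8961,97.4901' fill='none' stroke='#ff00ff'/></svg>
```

1 u = 1 mm; y_m = 186.8852 − y.

[1] `<polygon>` regular polygon, #ff00ff→engrave S189 F2359: (49.7452,110.2108) → (59.9158,146.2695) → (97.3527,147.7394) → (110.3192,112.5891) → (80.8961,89.3951) → (49.7452,110.2108) (closed)

; LightBurn 1.4.05
; GRBL device profile, absolute coords
G21
G90
G0 X49.7452 Y110.2108
M3 S189
G01 X59.9158 Y146.2695 F2359
G01 X97.3527 Y147.7394
G01 X110.3192 Y112.5891
G01 X80.8961 Y89.3951
G01 X49.7452 Y110.2108
M5
G0 X0.0000 Y0.0000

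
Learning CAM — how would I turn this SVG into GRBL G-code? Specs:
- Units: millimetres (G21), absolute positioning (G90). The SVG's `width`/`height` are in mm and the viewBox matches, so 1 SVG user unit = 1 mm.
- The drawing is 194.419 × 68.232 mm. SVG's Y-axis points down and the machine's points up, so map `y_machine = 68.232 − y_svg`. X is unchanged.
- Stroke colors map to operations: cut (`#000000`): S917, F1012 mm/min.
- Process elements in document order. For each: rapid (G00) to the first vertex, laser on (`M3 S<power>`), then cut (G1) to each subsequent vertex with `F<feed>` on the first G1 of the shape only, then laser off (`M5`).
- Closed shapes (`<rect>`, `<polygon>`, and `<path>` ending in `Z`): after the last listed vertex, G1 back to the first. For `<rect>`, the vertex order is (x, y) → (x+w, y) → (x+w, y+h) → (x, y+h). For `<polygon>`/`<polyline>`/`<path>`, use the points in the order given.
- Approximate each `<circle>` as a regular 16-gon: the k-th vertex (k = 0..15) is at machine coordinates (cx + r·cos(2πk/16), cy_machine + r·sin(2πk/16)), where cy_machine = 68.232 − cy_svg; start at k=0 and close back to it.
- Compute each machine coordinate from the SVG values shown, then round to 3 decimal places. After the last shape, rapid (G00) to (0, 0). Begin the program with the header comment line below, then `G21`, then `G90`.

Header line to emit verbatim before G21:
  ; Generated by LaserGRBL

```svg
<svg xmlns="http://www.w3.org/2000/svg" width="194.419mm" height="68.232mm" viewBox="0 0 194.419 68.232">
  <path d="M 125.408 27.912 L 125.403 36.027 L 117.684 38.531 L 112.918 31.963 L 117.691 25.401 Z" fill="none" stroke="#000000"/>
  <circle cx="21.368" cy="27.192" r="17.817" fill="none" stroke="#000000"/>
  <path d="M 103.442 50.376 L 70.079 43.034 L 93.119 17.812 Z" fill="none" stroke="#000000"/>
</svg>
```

Since the viewBox matches the mm dimensions, user units are millimetres directly. The only transform is the Y-flip y_m = 68.232 − y_svg.

Shape 1 is a regular polygon drawn with `<path>`. Its stroke #000000 means cut at S917, F1012. After flipping Y the toolpath is (125.408,40.320) → (125.403,32.205) → (117.684,29.701) → (112.918,36.269) → (117.691,42.831) → (125.408,40.320), returning to the start.

Shape 2 is a circle drawn with `<circle>`. Its stroke #000000 means cut at S917, F1012. After flipping Y the toolpath is (39.185,41.040) → (37.829,47.858) → (33.967,53.639) → (28.186,57.501) → (21.368,58.857) → (14.550,57.501) → (8.769,53.639) → (4.907,47.858) → (3.551,41.040) → (4.907,34.222) → (8.769,28.441) → (14.550,24.579) → (21.368,23.223) → (28.186,24.579) → (33.967,28.441) → (37.829,34.222) → (39.185,41.040), returning to the start.

Shape 3 is a regular polygon drawn with `<path>`. Its stroke #000000 means cut at S917, F1012. After flipping Y the toolpath is (103.442,17.856) → (70.079,25.198) → (93.119,50.420) → (103.442,17.856), returning to the start.

; Generated by LaserGRBL
G21
G90
G00 X125.408 Y40.320
M3 S917
G1 X125.403 Y32.205 F1012
G1 X117.684 Y29.701
G1 X112.918 Y36.269
G1 X117.691 Y42.831
G1 X125.408 Y40.320
M5
G00 X39.185 Y41.040
M3 S917
G1 X37.829 Y47.858 F1012
G1 X33.967 Y53.639
G1 X28.186 Y57.501
G1 X21.368 Y58.857
G1 X14.550 Y57.501
G1 X8.769 Y53.639
G1 X4.907 Y47.858
G1 X3.551 Y41.040
G1 X4.907 Y34.222
G1 X8.769 Y28.441
G1 X14.550 Y24.579
G1 X21.368 Y23.223
G1 X28.186 Y24.579
G1 X33.967 Y28.441
G1 X37.829 Y34.222
G1 X39.185 Y41.040
M5
G00 X103.442 Y17.856
M3 S917
G1 X70.079 Y25.198 F1012
G1 X93.119 Y50.420
G1 X103.442 Y17.856
M5
G00 X0.000 Y0.000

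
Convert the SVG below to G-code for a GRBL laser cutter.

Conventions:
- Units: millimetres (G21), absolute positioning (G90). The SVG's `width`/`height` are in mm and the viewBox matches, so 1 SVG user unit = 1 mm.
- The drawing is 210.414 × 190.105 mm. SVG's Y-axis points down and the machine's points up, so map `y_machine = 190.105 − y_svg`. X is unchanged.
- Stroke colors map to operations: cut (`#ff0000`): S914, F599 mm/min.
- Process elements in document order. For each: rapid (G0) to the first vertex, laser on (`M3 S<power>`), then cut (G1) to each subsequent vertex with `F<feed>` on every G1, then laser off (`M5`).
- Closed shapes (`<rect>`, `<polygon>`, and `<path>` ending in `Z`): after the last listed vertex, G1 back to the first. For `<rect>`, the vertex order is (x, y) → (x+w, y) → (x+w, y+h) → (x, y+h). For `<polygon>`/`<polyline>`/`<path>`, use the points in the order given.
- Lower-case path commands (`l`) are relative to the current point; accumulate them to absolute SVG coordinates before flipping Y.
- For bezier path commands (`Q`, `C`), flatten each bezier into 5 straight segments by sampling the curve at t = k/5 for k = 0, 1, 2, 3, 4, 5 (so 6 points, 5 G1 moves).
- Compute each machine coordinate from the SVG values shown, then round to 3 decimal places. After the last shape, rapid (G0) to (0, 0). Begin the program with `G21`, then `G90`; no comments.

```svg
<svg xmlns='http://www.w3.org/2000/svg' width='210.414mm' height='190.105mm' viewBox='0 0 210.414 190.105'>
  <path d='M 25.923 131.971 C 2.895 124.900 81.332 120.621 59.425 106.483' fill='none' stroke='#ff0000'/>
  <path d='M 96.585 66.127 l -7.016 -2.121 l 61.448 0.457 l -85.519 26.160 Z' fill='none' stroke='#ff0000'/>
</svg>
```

1 u = 1 mm; y_m = 190.105 − y.

[1] `<path>` cubic bezier, #ff0000→cut S914 F599: (25.923,58.134) → (22.668,62.143) → (34.077,66.089) → (50.464,70.579) → (62.142,76.221) → (59.425,83.622)

[2] `<path>` closed polygon, #ff0000→cut S914 F599: (96.585,123.978) → (89.569,126.099) → (151.017,125.642) → (65.498,99.482) → (96.585,123.978) (closed)

G21
G90
G0 X25.923 Y58.134
M3 S914
G1 X22.668 Y62.143 F599
G1 X34.077 Y66.089 F599
G1 X50.464 Y70.579 F599
G1 X62.142 Y76.221 F599
G1 X59.425 Y83.622 F599
M5
G0 X96.585 Y123.978
M3 S914
G1 X89.569 Y126.099 F599
G1 X151.017 Y125.642 F599
G1 X65.498 Y99.482 F599
G1 X96.585 Y123.978 F599
M5
G0 X0.000 Y0.000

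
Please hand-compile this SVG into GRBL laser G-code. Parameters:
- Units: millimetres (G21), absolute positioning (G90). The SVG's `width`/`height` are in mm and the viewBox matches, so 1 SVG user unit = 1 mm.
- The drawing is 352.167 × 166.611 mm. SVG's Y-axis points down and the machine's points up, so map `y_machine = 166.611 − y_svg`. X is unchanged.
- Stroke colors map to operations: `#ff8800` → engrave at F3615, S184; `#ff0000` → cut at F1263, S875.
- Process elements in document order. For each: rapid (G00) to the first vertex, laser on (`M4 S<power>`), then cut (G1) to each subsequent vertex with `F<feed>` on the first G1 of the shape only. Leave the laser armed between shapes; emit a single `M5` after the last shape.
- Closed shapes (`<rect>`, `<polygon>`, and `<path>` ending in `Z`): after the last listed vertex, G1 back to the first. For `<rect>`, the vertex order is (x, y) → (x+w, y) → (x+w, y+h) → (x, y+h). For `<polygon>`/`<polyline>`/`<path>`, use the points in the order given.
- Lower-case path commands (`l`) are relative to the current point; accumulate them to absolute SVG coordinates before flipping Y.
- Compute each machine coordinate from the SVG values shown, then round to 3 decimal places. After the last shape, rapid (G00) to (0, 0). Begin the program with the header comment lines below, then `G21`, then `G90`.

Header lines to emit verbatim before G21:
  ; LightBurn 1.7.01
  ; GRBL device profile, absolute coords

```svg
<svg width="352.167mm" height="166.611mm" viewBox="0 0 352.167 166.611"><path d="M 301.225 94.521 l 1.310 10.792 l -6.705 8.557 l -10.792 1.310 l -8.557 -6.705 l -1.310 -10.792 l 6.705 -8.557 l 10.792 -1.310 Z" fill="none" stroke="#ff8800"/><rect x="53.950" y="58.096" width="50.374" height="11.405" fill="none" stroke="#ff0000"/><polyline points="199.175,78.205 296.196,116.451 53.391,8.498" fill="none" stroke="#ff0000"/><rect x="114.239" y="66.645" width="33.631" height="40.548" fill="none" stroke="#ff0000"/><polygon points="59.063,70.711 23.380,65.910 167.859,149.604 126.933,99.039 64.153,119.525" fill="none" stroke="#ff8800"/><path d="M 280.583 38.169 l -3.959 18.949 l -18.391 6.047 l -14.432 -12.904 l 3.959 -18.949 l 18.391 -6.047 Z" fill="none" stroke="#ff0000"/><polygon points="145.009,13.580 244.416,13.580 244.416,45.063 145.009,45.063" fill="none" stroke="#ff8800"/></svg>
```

; LightBurn 1.7.01
; GRBL device profile, absolute coords
G21
G90
G00 X301.225 Y72.090
M4 S184
G1 X302.535 Y61.298 F3615
G1 X295.830 Y52.741
G1 X285.038 Y51.431
G1 X276.481 Y58.136
G1 X275.171 Y68.928
G1 X281.876 Y77.485
G1 X292.668 Y78.795
G1 X301.225 Y72.090
G00 X53.950 Y108.515
M4 S875
G1 X104.324 Y108.515 F1263
G1 X104.324 Y97.110
G1 X53.950 Y97.110
G1 X53.950 Y108.515
G00 X199.175 Y88.406
M4 S875
G1 X296.196 Y50.160 F1263
G1 X53.391 Y158.113
G00 X114.239 Y99.966
M4 S875
G1 X147.870 Y99.966 F1263
G1 X147.870 Y59.418
G1 X114.239 Y59.418
G1 X114.239 Y99.966
G00 X59.063 Y95.900
M4 S184
G1 X23.380 Y100.701 F3615
G1 X167.859 Y17.007
G1 X126.933 Y67.572
G1 X64.153 Y47.086
G1 X59.063 Y95.900
G00 X280.583 Y128.442
M4 S875
G1 X276.624 Y109.493 F1263
G1 X258.233 Y103.446
G1 X243.801 Y116.350
G1 X247.760 Y135.299
G1 X266.151 Y141.346
G1 X280.583 Y128.442
G00 X145.009 Y153.031
M4 S184
G1 X244.416 Y153.031 F3615
G1 X244.416 Y121.548
G1 X145.009 Y121.548
G1 X145.009 Y153.031
M5
G00 X0.000 Y0.000

viewBox `0 0 352.167 166.611` with mm width/height → 1 unit = 1 mm. Flip: y_m = 166.611 − y_svg.

**Shape 1** — `<path>` regular polygon, stroke `#ff8800` → engrave (S184, F3615). Machine vertices: (301.225,72.090) → (302.535,61.298) → (295.830,52.741) → (285.038,51.431) → (276.481,58.136) → (275.171,68.928) → (281.876,77.485) → (292.668,78.795) → (301.225,72.090). Closed: final G1 returns to the first vertex.

**Shape 2** — `<rect>` rectangle, stroke `#ff0000` → cut (S875, F1263). Machine vertices: (53.950,108.515) → (104.324,108.515) → (104.324,97.110) → (53.950,97.110) → (53.950,108.515). Closed: final G1 returns to the first vertex.

**Shape 3** — `<polyline>` open polyline, stroke `#ff0000` → cut (S875, F1263). Machine vertices: (199.175,88.406) → (296.196,50.160) → (53.391,158.113). Open path.

**Shape 4** — `<rect>` rectangle, stroke `#ff0000` → cut (S875, F1263). Machine vertices: (114.239,99.966) → (147.870,99.966) → (147.870,59.418) → (114.239,59.418) → (114.239,99.966). Closed: final G1 returns to the first vertex.

**Shape 5** — `<polygon>` closed polygon, stroke `#ff8800` → engrave (S184, F3615). Machine vertices: (59.063,95.900) → (23.380,100.701) → (167.859,17.007) → (126.933,67.572) → (64.153,47.086) → (59.063,95.900). Closed: final G1 returns to the first vertex.

**Shape 6** — `<path>` regular polygon, stroke `#ff0000` → cut (S875, F1263). Machine vertices: (280.583,128.442) → (276.624,109.493) → (258.233,103.446) → (243.801,116.350) → (247.760,135.299) → (266.151,141.346) → (280.583,128.442). Closed: final G1 returns to the first vertex.

**Shape 7** — `<polygon>` rectangle, stroke `#ff8800` → engrave (S184, F3615). Machine vertices: (145.009,153.031) → (244.416,153.031) → (244.416,121.548) → (145.009,121.548) → (145.009,153.031). Closed: final G1 returns to the first vertex.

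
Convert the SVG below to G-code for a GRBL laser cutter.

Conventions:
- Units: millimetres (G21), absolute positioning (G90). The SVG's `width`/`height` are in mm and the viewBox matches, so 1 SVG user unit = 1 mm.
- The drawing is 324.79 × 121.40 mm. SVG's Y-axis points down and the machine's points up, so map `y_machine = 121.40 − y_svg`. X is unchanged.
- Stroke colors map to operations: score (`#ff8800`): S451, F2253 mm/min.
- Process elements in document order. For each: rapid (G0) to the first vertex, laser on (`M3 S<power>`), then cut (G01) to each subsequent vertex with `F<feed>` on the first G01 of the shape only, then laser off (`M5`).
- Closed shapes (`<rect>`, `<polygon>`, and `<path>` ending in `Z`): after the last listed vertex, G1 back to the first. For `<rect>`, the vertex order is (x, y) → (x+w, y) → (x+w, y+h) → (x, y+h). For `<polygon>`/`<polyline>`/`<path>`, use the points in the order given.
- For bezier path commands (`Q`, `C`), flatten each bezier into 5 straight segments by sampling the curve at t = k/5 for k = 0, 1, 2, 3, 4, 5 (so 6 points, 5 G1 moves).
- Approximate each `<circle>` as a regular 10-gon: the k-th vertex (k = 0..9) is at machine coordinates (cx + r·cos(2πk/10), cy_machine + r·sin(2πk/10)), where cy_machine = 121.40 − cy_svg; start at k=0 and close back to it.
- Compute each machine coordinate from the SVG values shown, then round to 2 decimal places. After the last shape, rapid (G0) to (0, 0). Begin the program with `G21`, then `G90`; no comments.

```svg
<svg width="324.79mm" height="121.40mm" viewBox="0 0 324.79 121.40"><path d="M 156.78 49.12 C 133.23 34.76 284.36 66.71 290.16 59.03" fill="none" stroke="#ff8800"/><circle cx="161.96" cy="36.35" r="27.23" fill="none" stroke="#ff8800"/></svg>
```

G21
G90
G0 X156.78 Y72.28
M3 S451
G01 X161.05 Y76.03 F2253
G01 X191.89 Y72.78
G01 X233.92 Y66.68
G01 X271.80 Y61.83
G01 X290.16 Y62.37
M5
G0 X189.19 Y85.05
M3 S451
G01 X183.99 Y101.06 F2253
G01 X170.37 Y110.95
G01 X153.55 Y110.95
G01 X139.93 Y101.06
G01 X134.73 Y85.05
G01 X139.93 Y69.04
G01 X153.55 Y59.15
G01 X170.37 Y59.15
G01 X183.99 Y69.04
G01 X189.19 Y85.05
M5
G0 X0.00 Y0.00

1 u = 1 mm; y_m = 121.40 − y.

[1] `<path>` cubic bezier, #ff8800→score S451 F2253: (156.78,72.28) → (161.05,76.03) → (191.89,72.78) → (233.92,66.68) → (271.80,61.83) → (290.16,62.37)

[2] `<circle>` circle, #ff8800→score S451 F2253: (189.19,85.05) → (183.99,101.06) → (170.37,110.95) → (153.55,110.95) → (139.93,101.06) → (134.73,85.05) → (139.93,69.04) → (153.55,59.15) → (170.37,59.15) → (183.99,69.04) → (189.19,85.05) (closed)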